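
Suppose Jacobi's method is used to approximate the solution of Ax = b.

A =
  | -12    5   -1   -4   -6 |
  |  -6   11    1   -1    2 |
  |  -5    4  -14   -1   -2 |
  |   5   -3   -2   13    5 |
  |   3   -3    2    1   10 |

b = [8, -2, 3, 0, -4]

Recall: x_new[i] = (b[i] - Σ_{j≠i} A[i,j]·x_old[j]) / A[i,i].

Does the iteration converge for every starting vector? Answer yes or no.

yes

Split A = D + L + U, D = diag(-12, 11, -14, 13, 10).
Jacobi: T = -D⁻¹(L+U), T[3,1] = -(-3)/(13) = +0.2308; T[3,3] = 0.
  T[0,:] = [+0.0000, +0.4167, -0.0833, -0.3333, -0.5000]
  T[1,:] = [+0.5455, +0.0000, -0.0909, +0.0909, -0.1818]
  T[2,:] = [-0.3571, +0.2857, +0.0000, -0.0714, -0.1429]
  T[3,:] = [-0.3846, +0.2308, +0.1538, +0.0000, -0.3846]
  T[4,:] = [-0.3000, +0.3000, -0.2000, -0.1000, +0.0000]
eigenvalue magnitudes: 0.8827, 0.5047, 0.1882, 0.1446, 0.1446.
ρ = 0.8827; 0.8827 < 1 ⇒ converges.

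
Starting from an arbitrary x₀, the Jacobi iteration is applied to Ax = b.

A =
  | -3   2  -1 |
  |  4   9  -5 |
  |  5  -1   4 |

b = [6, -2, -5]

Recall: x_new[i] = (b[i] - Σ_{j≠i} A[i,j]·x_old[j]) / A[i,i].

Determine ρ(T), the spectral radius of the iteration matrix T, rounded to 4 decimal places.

0.8665

Let D = diag(-3, 9, 4); L, U the strict triangles.
Jacobi: T = -D⁻¹(L+U), T[2,1] = -(-1)/(4) = +0.2500; T[2,2] = 0.
  T[0,:] = [+0.0000  +0.6667  -0.3333]
  T[1,:] = [-0.4444  +0.0000  +0.5556]
  T[2,:] = [-1.2500  +0.2500  +0.0000]
|λ(T)| sorted: 0.8665, 0.7011, 0.7011.
ρ = 0.8665; 0.8665 < 1 ⇒ converges.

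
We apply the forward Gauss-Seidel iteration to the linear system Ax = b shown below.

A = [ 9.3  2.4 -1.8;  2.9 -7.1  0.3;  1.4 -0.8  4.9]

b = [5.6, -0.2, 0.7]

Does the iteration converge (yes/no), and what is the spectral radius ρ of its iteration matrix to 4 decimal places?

A = D + L + U where D = diag(9.3, -7.1, 4.9).
GS T = -(D+L)⁻¹U: row 0 first, T[0,1] = -(2.4)/(9.3) = -0.2581; later rows by forward substitution.
  T[0,:] = [+0.0000  -0.2581  +0.1935]
  T[1,:] = [+0.0000  -0.1054  +0.1213]
  T[2,:] = [+0.0000  +0.0565  -0.0355]
|eigenvalues of T|: 0.1603, 0.0194, 0.0000.
ρ = 0.1603; 0.1603 < 1 ⇒ converges.

yes, ρ = 0.1603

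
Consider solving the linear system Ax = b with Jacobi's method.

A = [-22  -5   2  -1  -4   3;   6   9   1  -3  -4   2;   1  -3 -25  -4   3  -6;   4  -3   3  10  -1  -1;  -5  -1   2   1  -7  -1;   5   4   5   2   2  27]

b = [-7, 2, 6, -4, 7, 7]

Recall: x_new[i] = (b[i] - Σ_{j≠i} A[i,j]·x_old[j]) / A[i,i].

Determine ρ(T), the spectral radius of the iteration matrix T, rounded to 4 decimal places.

0.7663

Let D = diag(-22, 9, -25, 10, -7, 27); L, U the strict triangles.
Jacobi T = -D⁻¹(L+U): T[5,3] = -(2)/(27) = -0.0741; T[5,5] = 0.
  T[0,:] = [+0.0000, -0.2273, +0.0909, -0.0455, -0.1818, +0.1364]
  T[1,:] = [-0.6667, +0.0000, -0.1111, +0.3333, +0.4444, -0.2222]
  T[2,:] = [+0.0400, -0.1200, +0.0000, -0.1600, +0.1200, -0.2400]
  T[3,:] = [-0.4000, +0.3000, -0.3000, +0.0000, +0.1000, +0.1000]
  T[4,:] = [-0.7143, -0.1429, +0.2857, +0.1429, +0.0000, -0.1429]
  T[5,:] = [-0.1852, -0.1481, -0.1852, -0.0741, -0.0741, +0.0000]
moduli |λ_i(T)| = 0.7663, 0.3690, 0.3690, 0.3473, 0.2424, 0.1748.
ρ = 0.7663; 0.7663 < 1, so it converges for any x₀.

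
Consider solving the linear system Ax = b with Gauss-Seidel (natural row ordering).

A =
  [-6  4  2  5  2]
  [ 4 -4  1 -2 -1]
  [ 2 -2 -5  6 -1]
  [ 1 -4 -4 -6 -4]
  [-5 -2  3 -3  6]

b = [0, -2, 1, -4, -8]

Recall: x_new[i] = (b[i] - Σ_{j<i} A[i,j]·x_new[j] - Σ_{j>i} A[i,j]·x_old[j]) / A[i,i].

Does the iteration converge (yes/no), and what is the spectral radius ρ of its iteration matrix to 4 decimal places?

Let D = diag(-6, -4, -5, -6, 6); L, U the strict triangles.
GS T = -(D+L)⁻¹U: row 0 first, T[0,1] = -(4)/(-6) = +0.6667; later rows by forward substitution.
  T[0,:] = [+0.0000, +0.6667, +0.3333, +0.8333, +0.3333]
  T[1,:] = [+0.0000, +0.6667, +0.5833, +0.3333, +0.0833]
  T[2,:] = [+0.0000, +0.0000, -0.1000, +1.4000, -0.1000]
  T[3,:] = [+0.0000, -0.3333, -0.2667, -1.0167, -0.6000]
  T[4,:] = [+0.0000, +0.6111, +0.3889, -0.4028, +0.0556]
|roots of det(T-λI)|: 1.1339, 0.7491, 0.7491, 0.1746, 0.0000.
ρ = 1.1339; 1.1339 > 1 ⇒ diverges.

no, ρ = 1.1339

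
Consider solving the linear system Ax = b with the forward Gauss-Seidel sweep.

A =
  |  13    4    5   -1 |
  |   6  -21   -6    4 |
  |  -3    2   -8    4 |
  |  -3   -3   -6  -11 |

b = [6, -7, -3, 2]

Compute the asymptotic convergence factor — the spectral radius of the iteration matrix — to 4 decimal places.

Diagonal D = diag(13, -21, -8, -11); L, U strict lower/upper.
T_GS = -(D+L)⁻¹U: row 0 first, T[0,3] = -(-1)/(13) = +0.0769; later rows by forward substitution.
  T[0,:] = [+0.0000, -0.3077, -0.3846, +0.0769]
  T[1,:] = [+0.0000, -0.0879, -0.3956, +0.2125]
  T[2,:] = [+0.0000, +0.0934, +0.0453, +0.5243]
  T[3,:] = [+0.0000, +0.0569, +0.1881, -0.3649]
|eigenvalues of T|: 0.5576, 0.1466, 0.1466, 0.0000.
ρ(T) = max|λ| = 0.5576; 0.5576 < 1 ⇒ converges.

0.5576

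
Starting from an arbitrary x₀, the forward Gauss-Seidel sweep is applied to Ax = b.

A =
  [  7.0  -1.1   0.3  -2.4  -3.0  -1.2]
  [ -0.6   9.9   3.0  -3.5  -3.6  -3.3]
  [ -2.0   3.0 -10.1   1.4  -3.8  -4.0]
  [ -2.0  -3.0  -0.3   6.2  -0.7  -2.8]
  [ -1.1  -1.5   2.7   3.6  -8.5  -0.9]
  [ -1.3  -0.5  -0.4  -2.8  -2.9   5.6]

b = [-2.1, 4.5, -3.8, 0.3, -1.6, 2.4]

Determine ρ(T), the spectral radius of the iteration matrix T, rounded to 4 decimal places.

0.8898

Write A = D+L+U with D = diag(7, 9.9, -10.1, 6.2, -8.5, 5.6).
GS T = -(D+L)⁻¹U: row 0 first, T[0,1] = -(-1.1)/(7) = +0.1571; later rows by forward substitution.
  T[0,:] = [+0.0000 +0.1571 -0.0429 +0.3429 +0.4286 +0.1714]
  T[1,:] = [+0.0000 +0.0095 -0.3056 +0.3743 +0.3896 +0.3437]
  T[2,:] = [+0.0000 -0.0283 -0.0823 +0.1819 -0.3454 -0.3279]
  T[3,:] = [+0.0000 +0.0539 -0.1657 +0.3005 +0.4230 +0.6574]
  T[4,:] = [+0.0000 -0.0082 -0.0368 +0.0746 -0.0548 -0.0145]
  T[5,:] = [+0.0000 +0.0580 -0.1450 +0.3149 +0.2927 +0.3683]
|roots of det(T-λI)|: 0.8898, 0.2346, 0.1040, 0.0290, 0.0290, 0.0000.
ρ(T) = max|λ| = 0.8898; 0.8898 < 1, so it converges for any x₀.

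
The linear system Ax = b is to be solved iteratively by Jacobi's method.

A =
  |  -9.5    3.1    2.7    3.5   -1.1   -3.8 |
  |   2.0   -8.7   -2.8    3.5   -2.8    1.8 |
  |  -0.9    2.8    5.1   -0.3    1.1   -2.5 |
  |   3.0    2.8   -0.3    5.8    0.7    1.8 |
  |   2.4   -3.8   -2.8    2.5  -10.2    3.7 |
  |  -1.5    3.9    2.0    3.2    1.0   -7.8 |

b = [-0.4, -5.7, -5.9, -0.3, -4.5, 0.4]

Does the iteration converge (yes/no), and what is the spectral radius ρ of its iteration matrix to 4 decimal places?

no, ρ = 1.1435

A = D + L + U where D = diag(-9.5, -8.7, 5.1, 5.8, -10.2, -7.8).
Jacobi T = -D⁻¹(L+U): T[3,0] = -(3)/(5.8) = -0.5172; T[3,3] = 0.
  T[0,:] = [+0.0000  +0.3263  +0.2842  +0.3684  -0.1158  -0.4000]
  T[1,:] = [+0.2299  +0.0000  -0.3218  +0.4023  -0.3218  +0.2069]
  T[2,:] = [+0.1765  -0.5490  +0.0000  +0.0588  -0.2157  +0.4902]
  T[3,:] = [-0.5172  -0.4828  +0.0517  +0.0000  -0.1207  -0.3103]
  T[4,:] = [+0.2353  -0.3725  -0.2745  +0.2451  +0.0000  +0.3627]
  T[5,:] = [-0.1923  +0.5000  +0.2564  +0.4103  +0.1282  +0.0000]
moduli |λ_i(T)| = 1.1435, 0.7512, 0.7512, 0.4059, 0.2895, 0.2895.
ρ = 1.1435; 1.1435 > 1: divergent.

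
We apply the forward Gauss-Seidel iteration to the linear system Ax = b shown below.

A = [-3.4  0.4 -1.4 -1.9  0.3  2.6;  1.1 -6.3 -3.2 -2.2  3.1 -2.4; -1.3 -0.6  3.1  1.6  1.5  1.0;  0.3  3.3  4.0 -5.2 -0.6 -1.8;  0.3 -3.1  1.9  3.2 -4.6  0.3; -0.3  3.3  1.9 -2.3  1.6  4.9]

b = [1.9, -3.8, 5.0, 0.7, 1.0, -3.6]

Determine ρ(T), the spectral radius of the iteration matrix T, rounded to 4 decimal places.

1.4159

Let D = diag(-3.4, -6.3, 3.1, -5.2, -4.6, 4.9); L, U the strict triangles.
T_GS = -(D+L)⁻¹U: row 0 first, T[0,2] = -(-1.4)/(-3.4) = -0.4118; later rows by forward substitution.
  T[0,:] = [+0.0000 +0.1176 -0.4118 -0.5588 +0.0882 +0.7647]
  T[1,:] = [+0.0000 +0.0205 -0.5798 -0.4468 +0.5075 -0.2474]
  T[2,:] = [+0.0000 +0.0533 -0.2849 -0.8369 -0.3486 -0.0498]
  T[3,:] = [+0.0000 +0.0608 -0.6109 -0.9596 -0.0564 -0.4974]
  T[4,:] = [+0.0000 +0.0582 -0.1787 -0.7486 -0.5195 -0.0847]
  T[5,:] = [+0.0000 -0.0177 +0.2474 +0.3852 -0.0580 +0.0270]
moduli |λ_i(T)| = 1.4159, 0.1895, 0.1895, 0.0444, 0.0063, 0.0000.
ρ = 1.4159; 1.4159 > 1: divergent.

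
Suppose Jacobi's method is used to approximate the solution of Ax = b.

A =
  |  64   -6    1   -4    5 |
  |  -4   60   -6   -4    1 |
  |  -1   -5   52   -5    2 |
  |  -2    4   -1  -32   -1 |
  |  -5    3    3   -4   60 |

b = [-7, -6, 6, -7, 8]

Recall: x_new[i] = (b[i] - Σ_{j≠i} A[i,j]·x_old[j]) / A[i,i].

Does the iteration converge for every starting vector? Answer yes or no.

Split A = D + L + U, D = diag(64, 60, 52, -32, 60).
Jacobi T = -D⁻¹(L+U): T[0,3] = -(-4)/(64) = +0.0625; T[0,0] = 0.
  T[0,:] = [+0.0000  +0.0938  -0.0156  +0.0625  -0.0781]
  T[1,:] = [+0.0667  +0.0000  +0.1000  +0.0667  -0.0167]
  T[2,:] = [+0.0192  +0.0962  +0.0000  +0.0962  -0.0385]
  T[3,:] = [-0.0625  +0.1250  -0.0312  +0.0000  -0.0312]
  T[4,:] = [+0.0833  -0.0500  -0.0500  +0.0667  +0.0000]
|roots of det(T-λI)|: 0.1614, 0.1115, 0.1115, 0.0261, 0.0261.
spectral radius ρ = 0.1614; 0.1614 < 1 ⇒ converges.

yes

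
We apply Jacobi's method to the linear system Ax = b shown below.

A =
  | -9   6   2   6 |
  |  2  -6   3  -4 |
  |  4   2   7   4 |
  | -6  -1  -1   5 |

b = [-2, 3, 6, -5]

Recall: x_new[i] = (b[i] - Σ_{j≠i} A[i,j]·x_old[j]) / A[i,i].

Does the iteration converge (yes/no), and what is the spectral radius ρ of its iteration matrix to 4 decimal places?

Write A = D+L+U with D = diag(-9, -6, 7, 5).
T_J = -D⁻¹(L+U): T[3,2] = -(-1)/(5) = +0.2000; T[3,3] = 0.
  T[0,:] = [+0.0000  +0.6667  +0.2222  +0.6667]
  T[1,:] = [+0.3333  +0.0000  +0.5000  -0.6667]
  T[2,:] = [-0.5714  -0.2857  +0.0000  -0.5714]
  T[3,:] = [+1.2000  +0.2000  +0.2000  +0.0000]
moduli |λ_i(T)| = 1.1359, 0.9291, 0.9291, 0.0648.
ρ = 1.1359; 1.1359 > 1, so it fails to converge.

no, ρ = 1.1359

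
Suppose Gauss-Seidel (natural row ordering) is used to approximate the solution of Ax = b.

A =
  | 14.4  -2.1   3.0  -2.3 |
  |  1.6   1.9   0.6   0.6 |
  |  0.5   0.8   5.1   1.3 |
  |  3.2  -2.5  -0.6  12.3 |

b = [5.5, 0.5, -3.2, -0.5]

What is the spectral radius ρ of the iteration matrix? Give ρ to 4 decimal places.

Diagonal D = diag(14.4, 1.9, 5.1, 12.3); L, U strict lower/upper.
GS T = -(D+L)⁻¹U: row 0 first, T[0,2] = -(3)/(14.4) = -0.2083; later rows by forward substitution.
  T[0,:] = [+0.0000  +0.1458  -0.2083  +0.1597]
  T[1,:] = [+0.0000  -0.1228  -0.1404  -0.4503]
  T[2,:] = [+0.0000  +0.0050  +0.0424  -0.1999]
  T[3,:] = [+0.0000  -0.0627  +0.0277  -0.1428]
eigenvalue magnitudes: 0.3068, 0.0998, 0.0998, 0.0000.
spectral radius ρ = 0.3068; 0.3068 < 1, so it converges for any x₀.

0.3068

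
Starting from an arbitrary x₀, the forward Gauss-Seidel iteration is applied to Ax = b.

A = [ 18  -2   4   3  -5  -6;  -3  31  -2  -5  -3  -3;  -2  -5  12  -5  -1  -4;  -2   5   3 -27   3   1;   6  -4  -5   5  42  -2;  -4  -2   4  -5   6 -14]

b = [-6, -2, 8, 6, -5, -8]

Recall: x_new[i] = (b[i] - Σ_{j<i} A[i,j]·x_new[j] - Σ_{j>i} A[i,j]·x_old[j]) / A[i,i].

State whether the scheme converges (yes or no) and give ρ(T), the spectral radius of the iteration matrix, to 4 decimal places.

Let D = diag(18, 31, 12, -27, 42, -14); L, U the strict triangles.
T_GS = -(D+L)⁻¹U: row 0 first, T[0,4] = -(-5)/(18) = +0.2778; later rows by forward substitution.
  T[0,:] = [+0.0000, +0.1111, -0.2222, -0.1667, +0.2778, +0.3333]
  T[1,:] = [+0.0000, +0.0108, +0.0430, +0.1452, +0.1237, +0.1290]
  T[2,:] = [+0.0000, +0.0230, -0.0191, +0.4494, +0.1812, +0.4427]
  T[3,:] = [+0.0000, -0.0037, +0.0223, +0.0892, +0.1336, +0.0854]
  T[4,:] = [+0.0000, -0.0117, +0.0309, +0.0805, -0.0222, +0.0548]
  T[5,:] = [+0.0000, -0.0304, +0.0572, +0.1579, -0.1025, +0.0058]
|eigenvalues of T|: 0.2950, 0.1812, 0.0608, 0.0608, 0.0229, 0.0000.
ρ = 0.2950; 0.2950 < 1: convergent.

yes, ρ = 0.2950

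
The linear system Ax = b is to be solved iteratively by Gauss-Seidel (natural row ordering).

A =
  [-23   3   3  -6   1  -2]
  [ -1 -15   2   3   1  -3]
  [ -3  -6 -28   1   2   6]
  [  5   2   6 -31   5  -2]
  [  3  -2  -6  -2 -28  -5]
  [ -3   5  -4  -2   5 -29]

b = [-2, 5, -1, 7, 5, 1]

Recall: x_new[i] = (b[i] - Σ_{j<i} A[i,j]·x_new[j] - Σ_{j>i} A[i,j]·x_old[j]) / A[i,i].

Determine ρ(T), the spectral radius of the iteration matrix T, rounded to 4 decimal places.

A = D + L + U where D = diag(-23, -15, -28, -31, -28, -29).
Gauss-Seidel: T = -(D+L)⁻¹U, row 0 first, T[0,5] = -(-2)/(-23) = -0.0870; later rows by forward substitution.
  T[0,:] = [+0.0000  +0.1304  +0.1304  -0.2609  +0.0435  -0.0870]
  T[1,:] = [+0.0000  -0.0087  +0.1246  +0.2174  +0.0638  -0.1942]
  T[2,:] = [+0.0000  -0.0121  -0.0407  +0.0171  +0.0531  +0.2652]
  T[3,:] = [+0.0000  +0.0181  +0.0212  -0.0247  +0.1827  -0.0397]
  T[4,:] = [+0.0000  +0.0159  +0.0123  -0.0454  -0.0243  -0.2280]
  T[5,:] = [+0.0000  -0.0118  +0.0143  +0.0560  -0.0176  -0.0976]
eigenvalue magnitudes: 0.2096, 0.1125, 0.1125, 0.0394, 0.0177, 0.0000.
spectral radius ρ = 0.2096; 0.2096 < 1: convergent.

0.2096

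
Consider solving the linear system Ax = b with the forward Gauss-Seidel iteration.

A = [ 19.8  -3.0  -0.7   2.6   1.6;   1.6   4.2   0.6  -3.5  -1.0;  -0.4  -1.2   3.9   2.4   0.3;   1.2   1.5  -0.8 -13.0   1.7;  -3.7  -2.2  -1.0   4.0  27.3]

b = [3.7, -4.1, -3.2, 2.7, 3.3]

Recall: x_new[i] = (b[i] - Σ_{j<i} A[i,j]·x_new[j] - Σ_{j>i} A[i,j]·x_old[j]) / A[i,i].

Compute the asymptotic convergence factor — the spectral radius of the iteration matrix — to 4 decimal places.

Let D = diag(19.8, 4.2, 3.9, -13, 27.3); L, U the strict triangles.
T_GS = -(D+L)⁻¹U: row 0 first, T[0,1] = -(-3)/(19.8) = +0.1515; later rows by forward substitution.
  T[0,:] = [+0.0000 +0.1515 +0.0354 -0.1313 -0.0808]
  T[1,:] = [+0.0000 -0.0577 -0.1563 +0.8834 +0.2689]
  T[2,:] = [+0.0000 -0.0022 -0.0445 -0.3571 -0.0025]
  T[3,:] = [+0.0000 +0.0075 -0.0120 +0.1118 +0.1545]
  T[4,:] = [+0.0000 +0.0147 -0.0077 +0.0239 -0.0120]
|eigenvalues of T|: 0.2241, 0.1040, 0.1007, 0.1007, 0.0000.
spectral radius ρ = 0.2241; 0.2241 < 1, so it converges for any x₀.

0.2241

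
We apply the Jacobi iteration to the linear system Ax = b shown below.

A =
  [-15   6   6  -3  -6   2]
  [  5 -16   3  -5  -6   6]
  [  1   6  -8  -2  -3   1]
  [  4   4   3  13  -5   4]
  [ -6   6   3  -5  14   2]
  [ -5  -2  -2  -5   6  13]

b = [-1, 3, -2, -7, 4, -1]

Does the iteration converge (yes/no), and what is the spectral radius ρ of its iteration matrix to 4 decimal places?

Diagonal D = diag(-15, -16, -8, 13, 14, 13); L, U strict lower/upper.
Jacobi T = -D⁻¹(L+U): T[3,5] = -(4)/(13) = -0.3077; T[3,3] = 0.
  T[0,:] = [+0.0000, +0.4000, +0.4000, -0.2000, -0.4000, +0.1333]
  T[1,:] = [+0.3125, +0.0000, +0.1875, -0.3125, -0.3750, +0.3750]
  T[2,:] = [+0.1250, +0.7500, +0.0000, -0.2500, -0.3750, +0.1250]
  T[3,:] = [-0.3077, -0.3077, -0.2308, +0.0000, +0.3846, -0.3077]
  T[4,:] = [+0.4286, -0.4286, -0.2143, +0.3571, +0.0000, -0.1429]
  T[5,:] = [+0.3846, +0.1538, +0.1538, +0.3846, -0.4615, +0.0000]
|eigenvalues of T|: 1.2343, 0.5246, 0.5246, 0.3992, 0.2526, 0.0705.
ρ = 1.2343; 1.2343 > 1: divergent.

no, ρ = 1.2343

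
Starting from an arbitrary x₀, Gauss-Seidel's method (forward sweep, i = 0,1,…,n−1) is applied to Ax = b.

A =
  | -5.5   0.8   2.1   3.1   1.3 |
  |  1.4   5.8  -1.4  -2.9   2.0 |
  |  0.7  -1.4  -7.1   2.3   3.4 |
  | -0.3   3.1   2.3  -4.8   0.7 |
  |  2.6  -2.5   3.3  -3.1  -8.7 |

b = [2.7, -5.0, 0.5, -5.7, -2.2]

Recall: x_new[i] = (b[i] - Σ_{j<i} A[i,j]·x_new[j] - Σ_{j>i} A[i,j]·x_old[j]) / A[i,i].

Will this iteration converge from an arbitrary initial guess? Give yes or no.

Let D = diag(-5.5, 5.8, -7.1, -4.8, -8.7); L, U the strict triangles.
T_GS = -(D+L)⁻¹U: row 0 first, T[0,3] = -(3.1)/(-5.5) = +0.5636; later rows by forward substitution.
  T[0,:] = [+0.0000 +0.1455 +0.3818 +0.5636 +0.2364]
  T[1,:] = [+0.0000 -0.0351 +0.1492 +0.3639 -0.4019]
  T[2,:] = [+0.0000 +0.0213 +0.0082 +0.3077 +0.5814]
  T[3,:] = [+0.0000 -0.0216 +0.0764 +0.3473 +0.1501]
  T[4,:] = [+0.0000 +0.0693 +0.0471 +0.0568 +0.3532]
eigenvalue magnitudes: 0.5562, 0.1379, 0.1379, 0.0469, 0.0000.
ρ = 0.5562; 0.5562 < 1 ⇒ converges.

yes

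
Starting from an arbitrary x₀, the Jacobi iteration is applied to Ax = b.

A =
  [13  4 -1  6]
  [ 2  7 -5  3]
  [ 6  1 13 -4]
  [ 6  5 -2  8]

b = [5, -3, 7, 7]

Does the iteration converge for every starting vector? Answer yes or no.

Write A = D+L+U with D = diag(13, 7, 13, 8).
T_J = -D⁻¹(L+U): T[0,1] = -(4)/(13) = -0.3077; T[0,0] = 0.
  T[0,:] = [+0.0000  -0.3077  +0.0769  -0.4615]
  T[1,:] = [-0.2857  +0.0000  +0.7143  -0.4286]
  T[2,:] = [-0.4615  -0.0769  +0.0000  +0.3077]
  T[3,:] = [-0.7500  -0.6250  +0.2500  +0.0000]
|roots of det(T-λI)|: 0.9116, 0.5412, 0.5412, 0.1425.
spectral radius ρ = 0.9116; 0.9116 < 1: convergent.

yes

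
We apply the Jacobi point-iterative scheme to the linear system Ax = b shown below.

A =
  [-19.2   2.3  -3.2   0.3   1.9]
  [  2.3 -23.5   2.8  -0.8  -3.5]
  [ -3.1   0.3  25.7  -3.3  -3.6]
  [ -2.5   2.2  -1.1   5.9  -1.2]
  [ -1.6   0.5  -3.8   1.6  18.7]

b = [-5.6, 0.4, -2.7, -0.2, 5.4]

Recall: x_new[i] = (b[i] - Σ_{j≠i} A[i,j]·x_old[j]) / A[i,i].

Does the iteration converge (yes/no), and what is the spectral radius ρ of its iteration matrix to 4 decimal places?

Let D = diag(-19.2, -23.5, 25.7, 5.9, 18.7); L, U the strict triangles.
T_J = -D⁻¹(L+U): T[0,2] = -(-3.2)/(-19.2) = -0.1667; T[0,0] = 0.
  T[0,:] = [+0.0000  +0.1198  -0.1667  +0.0156  +0.0990]
  T[1,:] = [+0.0979  +0.0000  +0.1191  -0.0340  -0.1489]
  T[2,:] = [+0.1206  -0.0117  +0.0000  +0.1284  +0.1401]
  T[3,:] = [+0.4237  -0.3729  +0.1864  +0.0000  +0.2034]
  T[4,:] = [+0.0856  -0.0267  +0.2032  -0.0856  +0.0000]
|eigenvalues of T|: 0.3821, 0.1920, 0.1920, 0.1594, 0.1594.
ρ = 0.3821; 0.3821 < 1: convergent.

yes, ρ = 0.3821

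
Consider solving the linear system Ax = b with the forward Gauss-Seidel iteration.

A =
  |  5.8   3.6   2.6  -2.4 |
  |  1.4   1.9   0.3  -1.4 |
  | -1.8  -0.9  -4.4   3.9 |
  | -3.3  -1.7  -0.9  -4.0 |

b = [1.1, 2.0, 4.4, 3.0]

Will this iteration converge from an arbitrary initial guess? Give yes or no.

Let D = diag(5.8, 1.9, -4.4, -4); L, U the strict triangles.
T_GS = -(D+L)⁻¹U: row 0 first, T[0,1] = -(3.6)/(5.8) = -0.6207; later rows by forward substitution.
  T[0,:] = [+0.0000 -0.6207 -0.4483 +0.4138]
  T[1,:] = [+0.0000 +0.4574 +0.1724 +0.4319]
  T[2,:] = [+0.0000 +0.1604 +0.1481 +0.6287]
  T[3,:] = [+0.0000 +0.2816 +0.2632 -0.6664]
eigenvalue magnitudes: 0.8862, 0.7117, 0.1136, 0.0000.
ρ(T) = max|λ| = 0.8862; 0.8862 < 1 ⇒ converges.

yes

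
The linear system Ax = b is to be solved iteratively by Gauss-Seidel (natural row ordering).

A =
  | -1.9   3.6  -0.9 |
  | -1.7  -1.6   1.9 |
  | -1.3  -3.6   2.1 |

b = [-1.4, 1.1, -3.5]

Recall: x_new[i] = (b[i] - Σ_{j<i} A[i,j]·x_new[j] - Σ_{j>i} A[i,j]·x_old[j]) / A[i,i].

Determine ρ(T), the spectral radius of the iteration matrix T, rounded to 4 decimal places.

1.5128

Let D = diag(-1.9, -1.6, 2.1); L, U the strict triangles.
Gauss-Seidel: T = -(D+L)⁻¹U, row 0 first, T[0,1] = -(3.6)/(-1.9) = +1.8947; later rows by forward substitution.
  T[0,:] = [+0.0000, +1.8947, -0.4737]
  T[1,:] = [+0.0000, -2.0132, +1.6908]
  T[2,:] = [+0.0000, -2.2782, +2.6053]
|eigenvalues of T|: 1.5128, 0.9207, 0.0000.
ρ(T) = max|λ| = 1.5128; 1.5128 > 1 ⇒ diverges.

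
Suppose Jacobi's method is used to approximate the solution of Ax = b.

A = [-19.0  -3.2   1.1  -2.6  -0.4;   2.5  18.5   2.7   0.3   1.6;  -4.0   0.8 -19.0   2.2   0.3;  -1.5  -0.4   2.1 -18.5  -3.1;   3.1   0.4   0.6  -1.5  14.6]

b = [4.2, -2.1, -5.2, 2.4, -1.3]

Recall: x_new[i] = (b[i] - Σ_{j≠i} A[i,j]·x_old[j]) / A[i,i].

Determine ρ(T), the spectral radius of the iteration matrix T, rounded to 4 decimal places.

0.2579

Let D = diag(-19, 18.5, -19, -18.5, 14.6); L, U the strict triangles.
Jacobi T = -D⁻¹(L+U): T[3,1] = -(-0.4)/(-18.5) = -0.0216; T[3,3] = 0.
  T[0,:] = [+0.0000  -0.1684  +0.0579  -0.1368  -0.0211]
  T[1,:] = [-0.1351  +0.0000  -0.1459  -0.0162  -0.0865]
  T[2,:] = [-0.2105  +0.0421  +0.0000  +0.1158  +0.0158]
  T[3,:] = [-0.0811  -0.0216  +0.1135  +0.0000  -0.1676]
  T[4,:] = [-0.2123  -0.0274  -0.0411  +0.1027  +0.0000]
eigenvalue magnitudes: 0.2579, 0.1934, 0.1934, 0.0911, 0.0911.
spectral radius ρ = 0.2579; 0.2579 < 1: convergent.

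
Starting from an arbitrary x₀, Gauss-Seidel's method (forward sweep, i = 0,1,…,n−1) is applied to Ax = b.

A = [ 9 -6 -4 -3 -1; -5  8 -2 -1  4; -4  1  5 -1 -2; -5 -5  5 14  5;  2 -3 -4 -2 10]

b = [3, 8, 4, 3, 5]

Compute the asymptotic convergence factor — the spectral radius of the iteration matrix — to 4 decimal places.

Split A = D + L + U, D = diag(9, 8, 5, 14, 10).
Gauss-Seidel: T = -(D+L)⁻¹U, row 0 first, T[0,4] = -(-1)/(9) = +0.1111; later rows by forward substitution.
  T[0,:] = [+0.0000, +0.6667, +0.4444, +0.3333, +0.1111]
  T[1,:] = [+0.0000, +0.4167, +0.5278, +0.3333, -0.4306]
  T[2,:] = [+0.0000, +0.4500, +0.2500, +0.4000, +0.5750]
  T[3,:] = [+0.0000, +0.2262, +0.2579, +0.0952, -0.6766]
  T[4,:] = [+0.0000, +0.2169, +0.2210, +0.2124, -0.0567]
moduli |λ_i(T)| = 0.9218, 0.1926, 0.1158, 0.1158, 0.0000.
spectral radius ρ = 0.9218; 0.9218 < 1, so it converges for any x₀.

0.9218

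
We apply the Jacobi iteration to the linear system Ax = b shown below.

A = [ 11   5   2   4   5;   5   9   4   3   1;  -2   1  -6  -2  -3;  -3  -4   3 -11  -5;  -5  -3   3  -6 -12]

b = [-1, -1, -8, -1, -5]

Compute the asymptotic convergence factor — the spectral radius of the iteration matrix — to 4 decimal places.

Let D = diag(11, 9, -6, -11, -12); L, U the strict triangles.
Jacobi: T = -D⁻¹(L+U), T[0,2] = -(2)/(11) = -0.1818; T[0,0] = 0.
  T[0,:] = [+0.0000 -0.4545 -0.1818 -0.3636 -0.4545]
  T[1,:] = [-0.5556 +0.0000 -0.4444 -0.3333 -0.1111]
  T[2,:] = [-0.3333 +0.1667 +0.0000 -0.3333 -0.5000]
  T[3,:] = [-0.2727 -0.3636 +0.2727 +0.0000 -0.4545]
  T[4,:] = [-0.4167 -0.2500 +0.2500 -0.5000 +0.0000]
|λ(T)| sorted: 1.1554, 0.6290, 0.5134, 0.5134, 0.3936.
spectral radius ρ = 1.1554; 1.1554 > 1 ⇒ diverges.

1.1554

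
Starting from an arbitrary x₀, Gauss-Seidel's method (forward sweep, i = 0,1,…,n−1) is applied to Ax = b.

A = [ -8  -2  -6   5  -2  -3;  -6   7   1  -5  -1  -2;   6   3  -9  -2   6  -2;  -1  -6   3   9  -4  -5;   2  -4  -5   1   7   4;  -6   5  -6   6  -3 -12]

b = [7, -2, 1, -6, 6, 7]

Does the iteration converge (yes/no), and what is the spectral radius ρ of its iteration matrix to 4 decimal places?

Write A = D+L+U with D = diag(-8, 7, -9, 9, 7, -12).
Gauss-Seidel: T = -(D+L)⁻¹U, row 0 first, T[0,1] = -(-2)/(-8) = -0.2500; later rows by forward substitution.
  T[0,:] = [+0.0000, -0.2500, -0.7500, +0.6250, -0.2500, -0.3750]
  T[1,:] = [+0.0000, -0.2143, -0.7857, +1.2500, -0.0714, -0.0357]
  T[2,:] = [+0.0000, -0.2381, -0.7619, +0.6111, +0.4762, -0.4841]
  T[3,:] = [+0.0000, -0.0913, -0.3532, +0.6991, +0.2103, +0.6515]
  T[4,:] = [+0.0000, -0.2080, -0.7285, +0.8724, +0.3407, -0.9236]
  T[5,:] = [+0.0000, +0.1611, +0.4341, +0.0342, -0.1229, +0.9713]
|λ(T)| sorted: 1.1740, 0.2796, 0.1487, 0.1487, 0.1388, 0.0000.
ρ = 1.1740; 1.1740 > 1 ⇒ diverges.

no, ρ = 1.1740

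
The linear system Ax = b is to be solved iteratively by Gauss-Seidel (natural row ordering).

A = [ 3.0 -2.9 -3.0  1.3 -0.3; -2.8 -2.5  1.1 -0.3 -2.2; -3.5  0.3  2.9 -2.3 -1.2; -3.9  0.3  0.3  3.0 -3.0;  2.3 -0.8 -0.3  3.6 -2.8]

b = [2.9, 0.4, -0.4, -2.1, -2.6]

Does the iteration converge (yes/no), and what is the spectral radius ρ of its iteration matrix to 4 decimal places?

no, ρ = 1.5305

A = D + L + U where D = diag(3, -2.5, 2.9, 3, -2.8).
Gauss-Seidel: T = -(D+L)⁻¹U, row 0 first, T[0,4] = -(-0.3)/(3) = +0.1000; later rows by forward substitution.
  T[0,:] = [+0.0000, +0.9667, +1.0000, -0.4333, +0.1000]
  T[1,:] = [+0.0000, -1.0827, -0.6800, +0.3653, -0.9920]
  T[2,:] = [+0.0000, +1.2787, +1.2772, +0.2323, +0.6371]
  T[3,:] = [+0.0000, +1.2371, +1.2403, -0.6231, +1.1655]
  T[4,:] = [+0.0000, +2.5569, +2.4735, -1.2864, +1.7958]
eigenvalue magnitudes: 1.5305, 0.7784, 0.7784, 0.2988, 0.0000.
ρ(T) = max|λ| = 1.5305; 1.5305 > 1, so it fails to converge.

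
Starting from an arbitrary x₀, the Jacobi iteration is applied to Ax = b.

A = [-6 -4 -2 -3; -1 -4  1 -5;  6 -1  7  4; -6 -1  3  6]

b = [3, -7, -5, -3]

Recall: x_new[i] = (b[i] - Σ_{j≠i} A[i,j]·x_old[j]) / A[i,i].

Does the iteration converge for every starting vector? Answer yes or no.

Let D = diag(-6, -4, 7, 6); L, U the strict triangles.
T_J = -D⁻¹(L+U): T[0,1] = -(-4)/(-6) = -0.6667; T[0,0] = 0.
  T[0,:] = [+0.0000, -0.6667, -0.3333, -0.5000]
  T[1,:] = [-0.2500, +0.0000, +0.2500, -1.2500]
  T[2,:] = [-0.8571, +0.1429, +0.0000, -0.5714]
  T[3,:] = [+1.0000, +0.1667, -0.5000, +0.0000]
|roots of det(T-λI)|: 1.1676, 0.9837, 0.9837, 0.4803.
ρ(T) = max|λ| = 1.1676; 1.1676 > 1 ⇒ diverges.

no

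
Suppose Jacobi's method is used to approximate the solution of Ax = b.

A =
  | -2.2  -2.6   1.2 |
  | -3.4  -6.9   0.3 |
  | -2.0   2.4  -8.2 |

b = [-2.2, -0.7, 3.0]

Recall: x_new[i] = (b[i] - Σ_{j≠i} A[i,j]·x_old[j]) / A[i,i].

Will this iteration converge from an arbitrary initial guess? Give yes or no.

yes

Write A = D+L+U with D = diag(-2.2, -6.9, -8.2).
Jacobi T = -D⁻¹(L+U): T[2,0] = -(-2)/(-8.2) = -0.2439; T[2,2] = 0.
  T[0,:] = [+0.0000 -1.1818 +0.5455]
  T[1,:] = [-0.4928 +0.0000 +0.0435]
  T[2,:] = [-0.2439 +0.2927 +0.0000]
eigenvalue magnitudes: 0.7424, 0.5919, 0.1505.
ρ(T) = max|λ| = 0.7424; 0.7424 < 1, so it converges for any x₀.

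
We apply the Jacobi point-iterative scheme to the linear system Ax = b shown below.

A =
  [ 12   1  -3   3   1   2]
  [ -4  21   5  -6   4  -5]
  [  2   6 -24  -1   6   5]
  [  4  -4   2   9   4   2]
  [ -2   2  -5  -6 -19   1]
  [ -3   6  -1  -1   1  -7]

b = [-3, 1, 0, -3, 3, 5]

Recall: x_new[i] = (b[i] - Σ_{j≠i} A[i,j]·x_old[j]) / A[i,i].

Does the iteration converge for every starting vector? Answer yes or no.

yes

Split A = D + L + U, D = diag(12, 21, -24, 9, -19, -7).
T_J = -D⁻¹(L+U): T[0,1] = -(1)/(12) = -0.0833; T[0,0] = 0.
  T[0,:] = [+0.0000  -0.0833  +0.2500  -0.2500  -0.0833  -0.1667]
  T[1,:] = [+0.1905  +0.0000  -0.2381  +0.2857  -0.1905  +0.2381]
  T[2,:] = [+0.0833  +0.2500  +0.0000  -0.0417  +0.2500  +0.2083]
  T[3,:] = [-0.4444  +0.4444  -0.2222  +0.0000  -0.4444  -0.2222]
  T[4,:] = [-0.1053  +0.1053  -0.2632  -0.3158  +0.0000  +0.0526]
  T[5,:] = [-0.4286  +0.8571  -0.1429  -0.1429  +0.1429  +0.0000]
|eigenvalues of T|: 0.8683, 0.4439, 0.2781, 0.2781, 0.1349, 0.0440.
ρ = 0.8683; 0.8683 < 1: convergent.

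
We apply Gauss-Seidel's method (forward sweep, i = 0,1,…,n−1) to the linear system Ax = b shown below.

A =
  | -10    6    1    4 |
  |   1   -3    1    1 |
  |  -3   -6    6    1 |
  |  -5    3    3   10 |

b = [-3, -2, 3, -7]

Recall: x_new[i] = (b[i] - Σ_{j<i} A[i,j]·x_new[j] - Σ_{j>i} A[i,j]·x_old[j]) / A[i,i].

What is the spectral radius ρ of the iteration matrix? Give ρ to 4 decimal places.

0.6489

Diagonal D = diag(-10, -3, 6, 10); L, U strict lower/upper.
T_GS = -(D+L)⁻¹U: row 0 first, T[0,1] = -(6)/(-10) = +0.6000; later rows by forward substitution.
  T[0,:] = [+0.0000, +0.6000, +0.1000, +0.4000]
  T[1,:] = [+0.0000, +0.2000, +0.3667, +0.4667]
  T[2,:] = [+0.0000, +0.5000, +0.4167, +0.5000]
  T[3,:] = [+0.0000, +0.0900, -0.1850, -0.0900]
eigenvalue magnitudes: 0.6489, 0.2326, 0.1104, 0.0000.
spectral radius ρ = 0.6489; 0.6489 < 1, so it converges for any x₀.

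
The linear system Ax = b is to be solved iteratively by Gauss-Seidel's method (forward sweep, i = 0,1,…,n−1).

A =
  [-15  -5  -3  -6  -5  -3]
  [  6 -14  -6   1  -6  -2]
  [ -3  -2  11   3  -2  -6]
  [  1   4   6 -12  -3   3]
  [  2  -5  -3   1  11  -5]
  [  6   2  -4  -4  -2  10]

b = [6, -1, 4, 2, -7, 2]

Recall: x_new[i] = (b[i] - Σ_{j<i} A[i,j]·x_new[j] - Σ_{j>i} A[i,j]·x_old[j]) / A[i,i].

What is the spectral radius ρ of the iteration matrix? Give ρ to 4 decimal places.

0.8627

Let D = diag(-15, -14, 11, -12, 11, 10); L, U the strict triangles.
Gauss-Seidel: T = -(D+L)⁻¹U, row 0 first, T[0,1] = -(-5)/(-15) = -0.3333; later rows by forward substitution.
  T[0,:] = [+0.0000  -0.3333  -0.2000  -0.4000  -0.3333  -0.2000]
  T[1,:] = [+0.0000  -0.1429  -0.5143  -0.1000  -0.5714  -0.2286]
  T[2,:] = [+0.0000  -0.1169  -0.1481  -0.4000  -0.0130  +0.4494]
  T[3,:] = [+0.0000  -0.1338  -0.2621  -0.2667  -0.4747  +0.3818]
  T[4,:] = [+0.0000  -0.0240  -0.2140  -0.0576  -0.1595  +0.4749]
  T[5,:] = [+0.0000  +0.1235  +0.0160  -0.0182  +0.0873  +0.5932]
|eigenvalues of T|: 0.8627, 0.4056, 0.3175, 0.1546, 0.1546, 0.0000.
ρ = 0.8627; 0.8627 < 1 ⇒ converges.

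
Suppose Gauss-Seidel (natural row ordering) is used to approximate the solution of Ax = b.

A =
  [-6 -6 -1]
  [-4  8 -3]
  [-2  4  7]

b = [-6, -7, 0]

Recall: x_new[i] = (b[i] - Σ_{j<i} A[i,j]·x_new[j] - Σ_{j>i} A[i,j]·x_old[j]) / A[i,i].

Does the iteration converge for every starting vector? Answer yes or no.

yes

Diagonal D = diag(-6, 8, 7); L, U strict lower/upper.
GS T = -(D+L)⁻¹U: row 0 first, T[0,2] = -(-1)/(-6) = -0.1667; later rows by forward substitution.
  T[0,:] = [+0.0000, -1.0000, -0.1667]
  T[1,:] = [+0.0000, -0.5000, +0.2917]
  T[2,:] = [+0.0000, +0.0000, -0.2143]
|λ(T)| sorted: 0.5000, 0.2143, 0.0000.
ρ = 0.5000; 0.5000 < 1, so it converges for any x₀.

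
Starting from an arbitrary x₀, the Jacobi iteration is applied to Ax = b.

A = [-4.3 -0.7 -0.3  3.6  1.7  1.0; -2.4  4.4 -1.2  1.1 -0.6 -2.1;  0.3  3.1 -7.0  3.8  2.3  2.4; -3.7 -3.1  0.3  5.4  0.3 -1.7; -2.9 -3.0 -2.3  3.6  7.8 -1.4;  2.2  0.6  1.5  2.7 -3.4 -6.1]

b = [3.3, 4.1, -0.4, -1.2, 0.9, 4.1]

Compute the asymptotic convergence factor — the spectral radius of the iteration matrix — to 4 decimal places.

1.1702

Diagonal D = diag(-4.3, 4.4, -7, 5.4, 7.8, -6.1); L, U strict lower/upper.
Jacobi T = -D⁻¹(L+U): T[3,4] = -(0.3)/(5.4) = -0.0556; T[3,3] = 0.
  T[0,:] = [+0.0000 -0.1628 -0.0698 +0.8372 +0.3953 +0.2326]
  T[1,:] = [+0.5455 +0.0000 +0.2727 -0.2500 +0.1364 +0.4773]
  T[2,:] = [+0.0429 +0.4429 +0.0000 +0.5429 +0.3286 +0.3429]
  T[3,:] = [+0.6852 +0.5741 -0.0556 +0.0000 -0.0556 +0.3148]
  T[4,:] = [+0.3718 +0.3846 +0.2949 -0.4615 +0.0000 +0.1795]
  T[5,:] = [+0.3607 +0.0984 +0.2459 +0.4426 -0.5574 +0.0000]
eigenvalue magnitudes: 1.1702, 0.6974, 0.6565, 0.6565, 0.2531, 0.2531.
ρ(T) = max|λ| = 1.1702; 1.1702 > 1: divergent.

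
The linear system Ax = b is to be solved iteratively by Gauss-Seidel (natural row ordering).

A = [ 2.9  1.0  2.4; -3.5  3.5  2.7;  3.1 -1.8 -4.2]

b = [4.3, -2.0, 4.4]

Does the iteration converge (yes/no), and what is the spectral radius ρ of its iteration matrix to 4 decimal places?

yes, ρ = 0.5985

A = D + L + U where D = diag(2.9, 3.5, -4.2).
Gauss-Seidel: T = -(D+L)⁻¹U, row 0 first, T[0,2] = -(2.4)/(2.9) = -0.8276; later rows by forward substitution.
  T[0,:] = [+0.0000, -0.3448, -0.8276]
  T[1,:] = [+0.0000, -0.3448, -1.5990]
  T[2,:] = [+0.0000, -0.1067, +0.0745]
eigenvalue magnitudes: 0.5985, 0.3281, 0.0000.
spectral radius ρ = 0.5985; 0.5985 < 1 ⇒ converges.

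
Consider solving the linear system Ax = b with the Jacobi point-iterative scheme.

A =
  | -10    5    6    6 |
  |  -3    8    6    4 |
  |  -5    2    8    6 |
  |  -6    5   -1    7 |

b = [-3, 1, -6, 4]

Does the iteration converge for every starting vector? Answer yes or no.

Split A = D + L + U, D = diag(-10, 8, 8, 7).
Jacobi: T = -D⁻¹(L+U), T[2,3] = -(6)/(8) = -0.7500; T[2,2] = 0.
  T[0,:] = [+0.0000  +0.5000  +0.6000  +0.6000]
  T[1,:] = [+0.3750  +0.0000  -0.7500  -0.5000]
  T[2,:] = [+0.6250  -0.2500  +0.0000  -0.7500]
  T[3,:] = [+0.8571  -0.7143  +0.1429  +0.0000]
|eigenvalues of T|: 1.5920, 0.6760, 0.6760, 0.5309.
ρ(T) = max|λ| = 1.5920; 1.5920 > 1: divergent.

no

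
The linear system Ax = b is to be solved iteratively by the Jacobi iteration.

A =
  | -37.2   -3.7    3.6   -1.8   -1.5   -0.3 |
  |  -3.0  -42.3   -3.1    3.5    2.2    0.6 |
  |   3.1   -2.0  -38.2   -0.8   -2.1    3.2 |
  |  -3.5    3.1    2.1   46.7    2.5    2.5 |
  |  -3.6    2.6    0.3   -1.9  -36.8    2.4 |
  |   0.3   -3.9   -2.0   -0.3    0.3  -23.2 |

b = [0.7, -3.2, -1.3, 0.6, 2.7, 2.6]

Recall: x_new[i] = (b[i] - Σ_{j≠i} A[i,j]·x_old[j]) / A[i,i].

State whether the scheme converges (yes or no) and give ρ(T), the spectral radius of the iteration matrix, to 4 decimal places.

yes, ρ = 0.1754

A = D + L + U where D = diag(-37.2, -42.3, -38.2, 46.7, -36.8, -23.2).
Jacobi T = -D⁻¹(L+U): T[0,5] = -(-0.3)/(-37.2) = -0.0081; T[0,0] = 0.
  T[0,:] = [+0.0000  -0.0995  +0.0968  -0.0484  -0.0403  -0.0081]
  T[1,:] = [-0.0709  +0.0000  -0.0733  +0.0827  +0.0520  +0.0142]
  T[2,:] = [+0.0812  -0.0524  +0.0000  -0.0209  -0.0550  +0.0838]
  T[3,:] = [+0.0749  -0.0664  -0.0450  +0.0000  -0.0535  -0.0535]
  T[4,:] = [-0.0978  +0.0707  +0.0082  -0.0516  +0.0000  +0.0652]
  T[5,:] = [+0.0129  -0.1681  -0.0862  -0.0129  +0.0129  +0.0000]
|eigenvalues of T|: 0.1754, 0.1349, 0.1349, 0.0937, 0.0853, 0.0721.
ρ = 0.1754; 0.1754 < 1, so it converges for any x₀.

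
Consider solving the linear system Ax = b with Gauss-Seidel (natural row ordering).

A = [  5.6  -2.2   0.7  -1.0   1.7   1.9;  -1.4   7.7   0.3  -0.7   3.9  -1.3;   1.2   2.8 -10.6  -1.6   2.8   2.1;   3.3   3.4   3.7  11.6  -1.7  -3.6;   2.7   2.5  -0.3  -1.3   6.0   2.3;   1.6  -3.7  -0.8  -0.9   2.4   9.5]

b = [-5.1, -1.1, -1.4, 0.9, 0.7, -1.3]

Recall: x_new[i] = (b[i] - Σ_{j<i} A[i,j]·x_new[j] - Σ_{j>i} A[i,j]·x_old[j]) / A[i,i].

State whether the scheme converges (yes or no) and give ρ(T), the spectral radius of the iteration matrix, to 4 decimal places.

yes, ρ = 0.6756

Let D = diag(5.6, 7.7, -10.6, 11.6, 6, 9.5); L, U the strict triangles.
Gauss-Seidel: T = -(D+L)⁻¹U, row 0 first, T[0,2] = -(0.7)/(5.6) = -0.1250; later rows by forward substitution.
  T[0,:] = [+0.0000 +0.3929 -0.1250 +0.1786 -0.3036 -0.3393]
  T[1,:] = [+0.0000 +0.0714 -0.0617 +0.1234 -0.5617 +0.1071]
  T[2,:] = [+0.0000 +0.0633 -0.0304 -0.0981 +0.0814 +0.1880]
  T[3,:] = [+0.0000 -0.1529 +0.0634 -0.0557 +0.3716 +0.3155]
  T[4,:] = [+0.0000 -0.2365 +0.0942 -0.1487 +0.4552 -0.1975]
  T[5,:] = [+0.0000 +0.0123 -0.0233 +0.0420 -0.2406 +0.1945]
|λ(T)| sorted: 0.6756, 0.1821, 0.1245, 0.1245, 0.0115, 0.0000.
ρ(T) = max|λ| = 0.6756; 0.6756 < 1, so it converges for any x₀.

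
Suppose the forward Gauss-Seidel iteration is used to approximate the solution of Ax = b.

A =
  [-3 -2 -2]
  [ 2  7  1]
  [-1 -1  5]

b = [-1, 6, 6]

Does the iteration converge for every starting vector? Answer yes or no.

Diagonal D = diag(-3, 7, 5); L, U strict lower/upper.
Gauss-Seidel: T = -(D+L)⁻¹U, row 0 first, T[0,2] = -(-2)/(-3) = -0.6667; later rows by forward substitution.
  T[0,:] = [+0.0000, -0.6667, -0.6667]
  T[1,:] = [+0.0000, +0.1905, +0.0476]
  T[2,:] = [+0.0000, -0.0952, -0.1238]
|λ(T)| sorted: 0.1753, 0.1086, 0.0000.
ρ = 0.1753; 0.1753 < 1: convergent.

yes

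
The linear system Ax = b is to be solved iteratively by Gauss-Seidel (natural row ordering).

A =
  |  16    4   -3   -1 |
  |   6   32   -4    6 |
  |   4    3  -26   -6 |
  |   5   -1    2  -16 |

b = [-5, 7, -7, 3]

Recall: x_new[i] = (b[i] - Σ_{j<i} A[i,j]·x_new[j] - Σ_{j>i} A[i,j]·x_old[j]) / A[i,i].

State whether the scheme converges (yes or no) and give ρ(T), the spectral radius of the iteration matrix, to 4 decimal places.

Write A = D+L+U with D = diag(16, 32, -26, -16).
T_GS = -(D+L)⁻¹U: row 0 first, T[0,2] = -(-3)/(16) = +0.1875; later rows by forward substitution.
  T[0,:] = [+0.0000 -0.2500 +0.1875 +0.0625]
  T[1,:] = [+0.0000 +0.0469 +0.0898 -0.1992]
  T[2,:] = [+0.0000 -0.0331 +0.0392 -0.2441]
  T[3,:] = [+0.0000 -0.0852 +0.0579 +0.0015]
|roots of det(T-λI)|: 0.1612, 0.1182, 0.1182, 0.0000.
ρ(T) = max|λ| = 0.1612; 0.1612 < 1: convergent.

yes, ρ = 0.1612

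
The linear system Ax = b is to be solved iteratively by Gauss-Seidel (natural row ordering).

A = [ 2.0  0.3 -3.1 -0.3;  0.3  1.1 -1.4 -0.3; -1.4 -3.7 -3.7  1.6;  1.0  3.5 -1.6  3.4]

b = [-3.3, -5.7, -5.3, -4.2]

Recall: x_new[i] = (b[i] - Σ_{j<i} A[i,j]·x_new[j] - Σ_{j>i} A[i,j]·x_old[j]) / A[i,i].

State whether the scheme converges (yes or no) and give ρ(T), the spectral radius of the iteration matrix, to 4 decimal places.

no, ρ = 1.1413

A = D + L + U where D = diag(2, 1.1, -3.7, 3.4).
Gauss-Seidel: T = -(D+L)⁻¹U, row 0 first, T[0,3] = -(-0.3)/(2) = +0.1500; later rows by forward substitution.
  T[0,:] = [+0.0000  -0.1500  +1.5500  +0.1500]
  T[1,:] = [+0.0000  +0.0409  +0.8500  +0.2318]
  T[2,:] = [+0.0000  +0.0158  -1.4365  +0.1439]
  T[3,:] = [+0.0000  +0.0095  -2.0069  -0.2151]
|λ(T)| sorted: 1.1413, 0.5110, 0.0416, 0.0000.
ρ(T) = max|λ| = 1.1413; 1.1413 > 1: divergent.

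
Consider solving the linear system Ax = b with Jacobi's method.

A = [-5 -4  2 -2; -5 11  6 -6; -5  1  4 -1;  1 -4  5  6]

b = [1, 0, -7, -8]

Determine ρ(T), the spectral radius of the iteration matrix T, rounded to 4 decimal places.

1.2083

A = D + L + U where D = diag(-5, 11, 4, 6).
Jacobi: T = -D⁻¹(L+U), T[3,0] = -(1)/(6) = -0.1667; T[3,3] = 0.
  T[0,:] = [+0.0000  -0.8000  +0.4000  -0.4000]
  T[1,:] = [+0.4545  +0.0000  -0.5455  +0.5455]
  T[2,:] = [+1.2500  -0.2500  +0.0000  +0.2500]
  T[3,:] = [-0.1667  +0.6667  -0.8333  +0.0000]
|λ(T)| sorted: 1.2083, 0.7858, 0.7858, 0.4732.
spectral radius ρ = 1.2083; 1.2083 > 1 ⇒ diverges.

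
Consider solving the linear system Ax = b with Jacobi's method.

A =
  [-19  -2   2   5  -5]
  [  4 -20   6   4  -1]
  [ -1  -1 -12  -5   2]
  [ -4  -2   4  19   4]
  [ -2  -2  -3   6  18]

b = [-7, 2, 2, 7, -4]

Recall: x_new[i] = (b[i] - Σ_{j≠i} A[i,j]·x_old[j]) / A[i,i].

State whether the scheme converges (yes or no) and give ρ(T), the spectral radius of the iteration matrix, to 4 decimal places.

yes, ρ = 0.5466

Split A = D + L + U, D = diag(-19, -20, -12, 19, 18).
Jacobi T = -D⁻¹(L+U): T[0,1] = -(-2)/(-19) = -0.1053; T[0,0] = 0.
  T[0,:] = [+0.0000  -0.1053  +0.1053  +0.2632  -0.2632]
  T[1,:] = [+0.2000  +0.0000  +0.3000  +0.2000  -0.0500]
  T[2,:] = [-0.0833  -0.0833  +0.0000  -0.4167  +0.1667]
  T[3,:] = [+0.2105  +0.1053  -0.2105  +0.0000  -0.2105]
  T[4,:] = [+0.1111  +0.1111  +0.1667  -0.3333  +0.0000]
moduli |λ_i(T)| = 0.5466, 0.4140, 0.2672, 0.2672, 0.1325.
ρ = 0.5466; 0.5466 < 1 ⇒ converges.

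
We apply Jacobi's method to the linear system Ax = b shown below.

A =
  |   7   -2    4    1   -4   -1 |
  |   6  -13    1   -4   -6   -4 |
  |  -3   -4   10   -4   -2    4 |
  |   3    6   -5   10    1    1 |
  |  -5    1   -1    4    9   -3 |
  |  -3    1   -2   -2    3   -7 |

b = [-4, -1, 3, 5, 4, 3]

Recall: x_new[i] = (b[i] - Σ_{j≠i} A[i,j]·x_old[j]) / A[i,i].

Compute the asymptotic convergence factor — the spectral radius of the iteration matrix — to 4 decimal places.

Let D = diag(7, -13, 10, 10, 9, -7); L, U the strict triangles.
Jacobi: T = -D⁻¹(L+U), T[3,1] = -(6)/(10) = -0.6000; T[3,3] = 0.
  T[0,:] = [+0.0000, +0.2857, -0.5714, -0.1429, +0.5714, +0.1429]
  T[1,:] = [+0.4615, +0.0000, +0.0769, -0.3077, -0.4615, -0.3077]
  T[2,:] = [+0.3000, +0.4000, +0.0000, +0.4000, +0.2000, -0.4000]
  T[3,:] = [-0.3000, -0.6000, +0.5000, +0.0000, -0.1000, -0.1000]
  T[4,:] = [+0.5556, -0.1111, +0.1111, -0.4444, +0.0000, +0.3333]
  T[5,:] = [-0.4286, +0.1429, -0.2857, -0.2857, +0.4286, +0.0000]
|λ(T)| sorted: 1.1201, 0.6517, 0.6517, 0.4787, 0.3781, 0.3781.
ρ(T) = max|λ| = 1.1201; 1.1201 > 1: divergent.

1.1201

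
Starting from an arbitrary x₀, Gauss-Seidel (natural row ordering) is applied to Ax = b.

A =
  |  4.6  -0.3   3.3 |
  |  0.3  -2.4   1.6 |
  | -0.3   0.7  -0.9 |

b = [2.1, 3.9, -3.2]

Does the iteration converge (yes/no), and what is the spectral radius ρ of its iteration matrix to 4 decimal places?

Split A = D + L + U, D = diag(4.6, -2.4, -0.9).
GS T = -(D+L)⁻¹U: row 0 first, T[0,1] = -(-0.3)/(4.6) = +0.0652; later rows by forward substitution.
  T[0,:] = [+0.0000 +0.0652 -0.7174]
  T[1,:] = [+0.0000 +0.0082 +0.5770]
  T[2,:] = [+0.0000 -0.0154 +0.6879]
|eigenvalues of T|: 0.6746, 0.0215, 0.0000.
spectral radius ρ = 0.6746; 0.6746 < 1: convergent.

yes, ρ = 0.6746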